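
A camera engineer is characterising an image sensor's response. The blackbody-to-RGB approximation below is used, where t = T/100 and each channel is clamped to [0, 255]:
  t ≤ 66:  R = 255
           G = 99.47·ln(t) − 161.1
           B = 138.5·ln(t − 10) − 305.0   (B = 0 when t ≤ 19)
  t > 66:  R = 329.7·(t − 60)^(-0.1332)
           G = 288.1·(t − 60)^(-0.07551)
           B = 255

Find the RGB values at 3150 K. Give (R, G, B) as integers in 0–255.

(255, 182, 120)

t = 3150/100 = 31.5; the t ≤ 66 branch applies.
R = 255 by definition for t ≤ 66.
G = 99.47·ln 31.5 − 161.1 = 99.47·3.4500 − 161.1 = 182.070.
B = 138.5·ln(31.5 − 10) − 305.0 = 138.5·ln 21.5 − 305.0 = 138.5·3.0681 − 305.0 = 119.925.
Rounded: (255, 182, 120).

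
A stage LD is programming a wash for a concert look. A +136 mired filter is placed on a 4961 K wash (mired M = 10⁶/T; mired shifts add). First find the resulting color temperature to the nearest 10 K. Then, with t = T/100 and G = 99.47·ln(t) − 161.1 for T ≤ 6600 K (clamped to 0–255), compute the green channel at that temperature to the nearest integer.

M_in = 10⁶/4961 = 201.57; M_out = 201.57 + (+136) = 337.57.
T_out = 10⁶/337.57 = 2962.3 K → 2960 K; t = 29.6.
G = 99.47·ln 29.6 − 161.1 = 99.47·3.3878 − 161.1 = 175.882.
Rounded: 176.

176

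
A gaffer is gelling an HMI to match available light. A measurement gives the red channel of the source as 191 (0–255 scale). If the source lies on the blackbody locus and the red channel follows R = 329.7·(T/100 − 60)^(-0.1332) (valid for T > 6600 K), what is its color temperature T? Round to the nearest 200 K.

12000 K

(t − 60)^(-0.1332) = 191/329.7 = 0.57931.
t − 60 = 0.57931^(1/-0.1332) = 0.57931^(-7.508) = 60.245, so t = 120.245.
T = 100·t = 12025 K → 12000 K to the nearest 200 K.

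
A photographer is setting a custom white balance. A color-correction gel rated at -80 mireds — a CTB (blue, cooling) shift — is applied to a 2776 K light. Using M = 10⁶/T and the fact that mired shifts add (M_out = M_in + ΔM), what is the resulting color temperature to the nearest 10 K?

3570 K

M_in = 10⁶/2776 = 360.23 mireds.
M_out = 360.23 + (-80) = 280.23 mireds.
T_out = 10⁶/280.23 = 3568.5 K → 3570 K.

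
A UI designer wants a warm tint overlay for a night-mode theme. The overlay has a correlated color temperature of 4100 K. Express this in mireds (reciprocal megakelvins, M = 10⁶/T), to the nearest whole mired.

M = 10⁶ / 4100 = 243.902 → 244 mireds.

244 mireds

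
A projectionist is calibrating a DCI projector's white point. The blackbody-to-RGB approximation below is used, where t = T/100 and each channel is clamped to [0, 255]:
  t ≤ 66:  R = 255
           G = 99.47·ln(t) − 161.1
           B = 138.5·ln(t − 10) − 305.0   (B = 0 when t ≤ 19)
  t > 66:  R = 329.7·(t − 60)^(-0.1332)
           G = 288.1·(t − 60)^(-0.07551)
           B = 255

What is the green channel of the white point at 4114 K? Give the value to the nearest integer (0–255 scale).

209

t = 4114/100 = 41.14; the t ≤ 66 branch applies.
G = 99.47·ln 41.14 − 161.1 = 99.47·3.7170 − 161.1 = 208.628.
Rounded: 209.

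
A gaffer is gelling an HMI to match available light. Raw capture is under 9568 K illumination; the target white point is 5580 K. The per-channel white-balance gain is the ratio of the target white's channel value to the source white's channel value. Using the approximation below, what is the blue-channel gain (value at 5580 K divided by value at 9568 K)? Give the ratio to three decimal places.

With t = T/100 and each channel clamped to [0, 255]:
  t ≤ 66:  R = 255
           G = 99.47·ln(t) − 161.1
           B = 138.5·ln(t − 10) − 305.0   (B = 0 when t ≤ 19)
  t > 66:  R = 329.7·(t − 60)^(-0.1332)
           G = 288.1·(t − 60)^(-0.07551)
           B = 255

0.881

At 9568 K (t = 95.68):
  B = 255 by definition for t > 66.
At 5580 K (t = 55.8):
  B = 138.5·ln(55.8 − 10) − 305.0 = 138.5·ln 45.8 − 305.0 = 138.5·3.8243 − 305.0 = 224.663.
Gain = 224.663 / 255.000 = 0.8810 → 0.881.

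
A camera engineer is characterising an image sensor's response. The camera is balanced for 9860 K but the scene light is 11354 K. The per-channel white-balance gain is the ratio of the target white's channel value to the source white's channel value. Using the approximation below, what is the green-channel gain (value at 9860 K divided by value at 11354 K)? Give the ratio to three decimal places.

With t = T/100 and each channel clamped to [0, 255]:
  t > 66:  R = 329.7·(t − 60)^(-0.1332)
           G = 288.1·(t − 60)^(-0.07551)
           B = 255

1.025

At 11354 K (t = 113.54):
  G = 288.1·(113.54 − 60)^(-0.07551) = 288.1·53.54^(-0.07551) = 288.1·0.74040 = 213.310.
At 9860 K (t = 98.6):
  G = 288.1·(98.6 − 60)^(-0.07551) = 288.1·38.6^(-0.07551) = 288.1·0.75892 = 218.645.
Gain = 218.645 / 213.310 = 1.0250 → 1.025.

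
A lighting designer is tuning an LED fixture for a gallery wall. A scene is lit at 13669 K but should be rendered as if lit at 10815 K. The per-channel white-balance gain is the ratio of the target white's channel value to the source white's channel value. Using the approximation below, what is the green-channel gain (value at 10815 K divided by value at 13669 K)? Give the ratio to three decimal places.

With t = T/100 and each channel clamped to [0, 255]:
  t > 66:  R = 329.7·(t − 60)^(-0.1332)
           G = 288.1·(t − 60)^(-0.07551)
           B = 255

At 13669 K (t = 136.69):
  G = 288.1·(136.69 − 60)^(-0.07551) = 288.1·76.69^(-0.07551) = 288.1·0.72058 = 207.600.
At 10815 K (t = 108.15):
  G = 288.1·(108.15 − 60)^(-0.07551) = 288.1·48.15^(-0.07551) = 288.1·0.74636 = 215.026.
Gain = 215.026 / 207.600 = 1.0358 → 1.036.

1.036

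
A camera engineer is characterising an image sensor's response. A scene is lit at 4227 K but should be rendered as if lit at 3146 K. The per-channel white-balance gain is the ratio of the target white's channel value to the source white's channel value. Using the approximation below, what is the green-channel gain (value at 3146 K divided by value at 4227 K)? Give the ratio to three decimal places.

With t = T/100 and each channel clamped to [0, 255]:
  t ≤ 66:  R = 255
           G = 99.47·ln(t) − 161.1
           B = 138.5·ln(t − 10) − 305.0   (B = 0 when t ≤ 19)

At 4227 K (t = 42.27):
  G = 99.47·ln 42.27 − 161.1 = 99.47·3.7441 − 161.1 = 211.323.
At 3146 K (t = 31.46):
  G = 99.47·ln 31.46 − 161.1 = 99.47·3.4487 − 161.1 = 181.944.
Gain = 181.944 / 211.323 = 0.8610 → 0.861.

0.861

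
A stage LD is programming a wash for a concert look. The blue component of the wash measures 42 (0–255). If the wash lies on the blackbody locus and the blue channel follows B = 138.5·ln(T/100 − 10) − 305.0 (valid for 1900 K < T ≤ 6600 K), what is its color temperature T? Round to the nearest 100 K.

ln(t − 10) = (42 + 305.0) / 138.5 = 2.5054.
t − 10 = e^2.5054 = 12.249, so t = 22.249.
T = 100·t = 2225 K → 2200 K to the nearest 100 K.

2200 K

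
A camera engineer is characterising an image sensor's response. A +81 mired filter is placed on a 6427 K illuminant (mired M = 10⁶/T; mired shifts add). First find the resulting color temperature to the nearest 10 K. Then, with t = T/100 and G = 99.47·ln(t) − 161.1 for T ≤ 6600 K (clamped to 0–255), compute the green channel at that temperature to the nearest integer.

211

M_in = 10⁶/6427 = 155.59; M_out = 155.59 + (+81) = 236.59.
T_out = 10⁶/236.59 = 4226.7 K → 4230 K; t = 42.3.
G = 99.47·ln 42.3 − 161.1 = 99.47·3.7448 − 161.1 = 211.394.
Rounded: 211.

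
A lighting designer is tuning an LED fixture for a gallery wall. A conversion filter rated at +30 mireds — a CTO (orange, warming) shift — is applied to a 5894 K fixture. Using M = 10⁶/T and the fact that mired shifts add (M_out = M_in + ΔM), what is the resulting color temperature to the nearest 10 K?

5010 K

M_in = 10⁶/5894 = 169.66 mireds.
M_out = 169.66 + (+30) = 199.66 mireds.
T_out = 10⁶/199.66 = 5008.4 K → 5010 K.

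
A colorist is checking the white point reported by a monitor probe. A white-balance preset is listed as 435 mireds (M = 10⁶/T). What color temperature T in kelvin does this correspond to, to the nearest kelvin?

T = 10⁶ / 435 = 2298.85 K → 2299 K.

2299 K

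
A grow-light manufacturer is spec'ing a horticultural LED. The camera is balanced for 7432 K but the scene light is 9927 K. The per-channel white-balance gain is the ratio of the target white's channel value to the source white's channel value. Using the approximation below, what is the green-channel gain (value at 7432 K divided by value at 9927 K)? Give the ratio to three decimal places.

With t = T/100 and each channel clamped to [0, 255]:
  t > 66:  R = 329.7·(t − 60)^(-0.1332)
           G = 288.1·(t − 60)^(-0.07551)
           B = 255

1.079

At 9927 K (t = 99.27):
  G = 288.1·(99.27 − 60)^(-0.07551) = 288.1·39.27^(-0.07551) = 288.1·0.75794 = 218.361.
At 7432 K (t = 74.32):
  G = 288.1·(74.32 − 60)^(-0.07551) = 288.1·14.32^(-0.07551) = 288.1·0.81793 = 235.645.
Gain = 235.645 / 218.361 = 1.0792 → 1.079.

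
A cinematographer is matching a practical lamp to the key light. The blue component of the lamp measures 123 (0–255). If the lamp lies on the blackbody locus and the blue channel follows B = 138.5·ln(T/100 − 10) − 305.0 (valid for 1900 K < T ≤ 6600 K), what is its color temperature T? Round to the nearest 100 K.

ln(t − 10) = (123 + 305.0) / 138.5 = 3.0903.
t − 10 = e^3.0903 = 21.983, so t = 31.983.
T = 100·t = 3198 K → 3200 K to the nearest 100 K.

3200 K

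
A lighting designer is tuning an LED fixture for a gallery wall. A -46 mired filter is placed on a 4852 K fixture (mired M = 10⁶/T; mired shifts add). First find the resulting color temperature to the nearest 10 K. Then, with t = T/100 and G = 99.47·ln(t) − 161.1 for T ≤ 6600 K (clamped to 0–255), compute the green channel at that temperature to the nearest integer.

M_in = 10⁶/4852 = 206.10; M_out = 206.10 + (-46) = 160.10.
T_out = 10⁶/160.10 = 6246.1 K → 6250 K; t = 62.5.
G = 99.47·ln 62.5 − 161.1 = 99.47·4.1352 − 161.1 = 250.225.
Rounded: 250.

250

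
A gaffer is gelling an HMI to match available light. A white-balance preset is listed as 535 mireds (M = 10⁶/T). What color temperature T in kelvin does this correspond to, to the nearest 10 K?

T = 10⁶ / 535 = 1869.16 K → 1870 K.

1870 K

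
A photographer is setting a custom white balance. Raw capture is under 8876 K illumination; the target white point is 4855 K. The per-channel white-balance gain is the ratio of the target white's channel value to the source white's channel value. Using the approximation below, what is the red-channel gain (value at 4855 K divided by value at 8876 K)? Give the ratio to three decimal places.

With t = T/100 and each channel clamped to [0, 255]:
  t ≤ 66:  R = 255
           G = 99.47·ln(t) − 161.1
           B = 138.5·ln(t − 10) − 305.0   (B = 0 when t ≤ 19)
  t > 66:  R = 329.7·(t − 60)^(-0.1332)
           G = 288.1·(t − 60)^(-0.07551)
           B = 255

1.210

At 8876 K (t = 88.76):
  R = 329.7·(88.76 − 60)^(-0.1332) = 329.7·28.76^(-0.1332) = 329.7·0.63928 = 210.770.
At 4855 K (t = 48.55):
  R = 255 by definition for t ≤ 66.
Gain = 255.000 / 210.770 = 1.2099 → 1.210.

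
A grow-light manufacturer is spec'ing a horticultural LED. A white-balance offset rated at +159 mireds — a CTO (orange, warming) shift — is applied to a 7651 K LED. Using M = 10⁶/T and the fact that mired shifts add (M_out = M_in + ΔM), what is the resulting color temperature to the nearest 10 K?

M_in = 10⁶/7651 = 130.70 mireds.
M_out = 130.70 + (+159) = 289.70 mireds.
T_out = 10⁶/289.70 = 3451.8 K → 3450 K.

3450 K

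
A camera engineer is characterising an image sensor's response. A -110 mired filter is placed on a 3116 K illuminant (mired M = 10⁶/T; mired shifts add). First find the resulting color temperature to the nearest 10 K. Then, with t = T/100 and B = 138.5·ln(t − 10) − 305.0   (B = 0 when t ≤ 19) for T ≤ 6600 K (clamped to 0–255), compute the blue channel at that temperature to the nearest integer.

197

M_in = 10⁶/3116 = 320.92; M_out = 320.92 + (-110) = 210.92.
T_out = 10⁶/210.92 = 4741.0 K → 4740 K; t = 47.4.
B = 138.5·ln(47.4 − 10) − 305.0 = 138.5·ln 37.4 − 305.0 = 138.5·3.6217 − 305.0 = 196.601.
Rounded: 197.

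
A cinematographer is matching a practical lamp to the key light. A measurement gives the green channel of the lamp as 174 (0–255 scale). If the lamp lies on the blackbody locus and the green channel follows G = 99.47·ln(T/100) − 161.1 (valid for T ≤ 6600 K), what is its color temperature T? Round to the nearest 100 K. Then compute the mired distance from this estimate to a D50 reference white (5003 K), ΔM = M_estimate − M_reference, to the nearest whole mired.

ln t = (174 + 161.1) / 99.47 = 3.3689.
t = e^3.3689 = 29.045.
T = 100·t = 2905 K → 2900 K to the nearest 100 K.
M_estimate = 10⁶/2900 = 344.83; M_reference = 10⁶/5003 = 199.88.
ΔM = 344.83 − 199.88 = 144.95 → +145 mireds.

+145 mireds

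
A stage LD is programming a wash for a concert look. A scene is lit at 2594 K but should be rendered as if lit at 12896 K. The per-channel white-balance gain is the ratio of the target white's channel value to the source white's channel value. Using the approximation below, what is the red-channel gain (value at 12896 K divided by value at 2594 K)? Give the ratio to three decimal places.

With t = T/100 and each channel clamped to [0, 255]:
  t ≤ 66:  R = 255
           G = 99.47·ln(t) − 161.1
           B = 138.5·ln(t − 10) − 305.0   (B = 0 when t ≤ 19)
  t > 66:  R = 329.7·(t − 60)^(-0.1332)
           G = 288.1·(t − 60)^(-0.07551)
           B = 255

At 2594 K (t = 25.94):
  R = 255 by definition for t ≤ 66.
At 12896 K (t = 128.96):
  R = 329.7·(128.96 − 60)^(-0.1332) = 329.7·68.96^(-0.1332) = 329.7·0.56898 = 187.594.
Gain = 187.594 / 255.000 = 0.7357 → 0.736.

0.736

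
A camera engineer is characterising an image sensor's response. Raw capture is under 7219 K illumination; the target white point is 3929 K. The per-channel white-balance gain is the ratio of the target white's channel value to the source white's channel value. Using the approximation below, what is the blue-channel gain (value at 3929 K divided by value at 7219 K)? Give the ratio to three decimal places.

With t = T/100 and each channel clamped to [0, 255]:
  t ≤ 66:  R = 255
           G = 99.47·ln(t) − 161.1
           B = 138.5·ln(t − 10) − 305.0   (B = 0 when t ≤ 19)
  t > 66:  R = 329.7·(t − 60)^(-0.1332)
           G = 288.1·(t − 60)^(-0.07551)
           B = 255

At 7219 K (t = 72.19):
  B = 255 by definition for t > 66.
At 3929 K (t = 39.29):
  B = 138.5·ln(39.29 − 10) − 305.0 = 138.5·ln 29.29 − 305.0 = 138.5·3.3772 − 305.0 = 162.749.
Gain = 162.749 / 255.000 = 0.6382 → 0.638.

0.638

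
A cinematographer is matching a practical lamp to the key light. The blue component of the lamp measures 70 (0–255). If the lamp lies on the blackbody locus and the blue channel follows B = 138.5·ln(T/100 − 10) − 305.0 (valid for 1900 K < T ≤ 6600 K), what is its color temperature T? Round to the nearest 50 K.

2500 K

ln(t − 10) = (70 + 305.0) / 138.5 = 2.7076.
t − 10 = e^2.7076 = 14.993, so t = 24.993.
T = 100·t = 2499 K → 2500 K to the nearest 50 K.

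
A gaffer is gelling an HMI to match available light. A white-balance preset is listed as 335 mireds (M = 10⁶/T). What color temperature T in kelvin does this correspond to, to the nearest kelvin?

2985 K

T = 10⁶ / 335 = 2985.07 K → 2985 K.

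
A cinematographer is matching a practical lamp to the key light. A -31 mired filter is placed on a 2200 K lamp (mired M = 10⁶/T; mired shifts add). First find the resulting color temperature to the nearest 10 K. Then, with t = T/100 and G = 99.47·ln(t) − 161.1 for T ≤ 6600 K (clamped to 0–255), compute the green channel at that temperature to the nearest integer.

153

M_in = 10⁶/2200 = 454.55; M_out = 454.55 + (-31) = 423.55.
T_out = 10⁶/423.55 = 2361.0 K → 2360 K; t = 23.6.
G = 99.47·ln 23.6 − 161.1 = 99.47·3.1612 − 161.1 = 153.349.
Rounded: 153.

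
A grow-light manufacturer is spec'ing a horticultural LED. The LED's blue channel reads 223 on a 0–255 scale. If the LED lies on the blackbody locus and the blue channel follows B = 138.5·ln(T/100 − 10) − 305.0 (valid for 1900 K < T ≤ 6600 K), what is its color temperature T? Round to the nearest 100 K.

5500 K

ln(t − 10) = (223 + 305.0) / 138.5 = 3.8123.
t − 10 = e^3.8123 = 45.253, so t = 55.253.
T = 100·t = 5525 K → 5500 K to the nearest 100 K.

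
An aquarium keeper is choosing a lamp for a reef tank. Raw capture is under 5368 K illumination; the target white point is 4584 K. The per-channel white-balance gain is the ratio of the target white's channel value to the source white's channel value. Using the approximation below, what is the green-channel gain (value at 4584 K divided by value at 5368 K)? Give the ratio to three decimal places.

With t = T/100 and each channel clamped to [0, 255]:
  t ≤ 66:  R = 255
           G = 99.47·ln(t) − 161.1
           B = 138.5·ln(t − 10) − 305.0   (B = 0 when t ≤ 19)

0.933

At 5368 K (t = 53.68):
  G = 99.47·ln 53.68 − 161.1 = 99.47·3.9830 − 161.1 = 235.093.
At 4584 K (t = 45.84):
  G = 99.47·ln 45.84 − 161.1 = 99.47·3.8252 − 161.1 = 219.388.
Gain = 219.388 / 235.093 = 0.9332 → 0.933.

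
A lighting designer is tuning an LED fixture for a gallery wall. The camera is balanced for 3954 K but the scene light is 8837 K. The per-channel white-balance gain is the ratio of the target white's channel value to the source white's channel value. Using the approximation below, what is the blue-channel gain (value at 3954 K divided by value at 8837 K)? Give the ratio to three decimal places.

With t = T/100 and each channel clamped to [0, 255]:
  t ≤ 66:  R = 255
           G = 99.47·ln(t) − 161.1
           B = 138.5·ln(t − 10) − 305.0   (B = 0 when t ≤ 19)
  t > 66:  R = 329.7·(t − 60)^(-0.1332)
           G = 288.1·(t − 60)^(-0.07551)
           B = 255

At 8837 K (t = 88.37):
  B = 255 by definition for t > 66.
At 3954 K (t = 39.54):
  B = 138.5·ln(39.54 − 10) − 305.0 = 138.5·ln 29.54 − 305.0 = 138.5·3.3857 − 305.0 = 163.926.
Gain = 163.926 / 255.000 = 0.6428 → 0.643.

0.643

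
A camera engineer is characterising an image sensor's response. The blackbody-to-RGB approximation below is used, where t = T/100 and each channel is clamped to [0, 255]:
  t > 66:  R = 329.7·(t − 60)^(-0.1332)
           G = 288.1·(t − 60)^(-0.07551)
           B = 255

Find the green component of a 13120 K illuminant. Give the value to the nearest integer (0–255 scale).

209

t = 13120/100 = 131.2; the t > 66 branch applies.
G = 288.1·(131.2 − 60)^(-0.07551) = 288.1·71.2^(-0.07551) = 288.1·0.72463 = 208.767.
Rounded: 209.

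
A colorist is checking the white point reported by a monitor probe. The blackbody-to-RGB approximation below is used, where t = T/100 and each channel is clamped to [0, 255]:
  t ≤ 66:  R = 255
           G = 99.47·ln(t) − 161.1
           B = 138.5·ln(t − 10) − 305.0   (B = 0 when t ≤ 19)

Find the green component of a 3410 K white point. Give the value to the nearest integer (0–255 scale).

190

t = 3410/100 = 34.1; the t ≤ 66 branch applies.
G = 99.47·ln 34.1 − 161.1 = 99.47·3.5293 − 161.1 = 189.959.
Rounded: 190.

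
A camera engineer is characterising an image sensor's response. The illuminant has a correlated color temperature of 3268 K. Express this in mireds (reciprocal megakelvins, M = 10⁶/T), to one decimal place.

306.0 mireds

M = 10⁶ / 3268 = 305.998 → 306.0 mireds.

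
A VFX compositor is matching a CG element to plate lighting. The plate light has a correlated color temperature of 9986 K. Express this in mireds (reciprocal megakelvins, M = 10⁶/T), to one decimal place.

100.1 mireds

M = 10⁶ / 9986 = 100.140 → 100.1 mireds.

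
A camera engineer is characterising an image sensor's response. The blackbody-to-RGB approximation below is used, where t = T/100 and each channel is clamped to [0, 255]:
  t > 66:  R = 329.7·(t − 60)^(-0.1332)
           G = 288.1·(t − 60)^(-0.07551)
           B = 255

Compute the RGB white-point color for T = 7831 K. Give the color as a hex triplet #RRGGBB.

t = 7831/100 = 78.31; the t > 66 branch applies.
R = 329.7·(78.31 − 60)^(-0.1332) = 329.7·18.31^(-0.1332) = 329.7·0.67891 = 223.835.
G = 288.1·(78.31 − 60)^(-0.07551) = 288.1·18.31^(-0.07551) = 288.1·0.80289 = 231.312.
B = 255 by definition for t > 66.
Rounded: (224, 231, 255).
In hex: #E0E7FF.

#E0E7FF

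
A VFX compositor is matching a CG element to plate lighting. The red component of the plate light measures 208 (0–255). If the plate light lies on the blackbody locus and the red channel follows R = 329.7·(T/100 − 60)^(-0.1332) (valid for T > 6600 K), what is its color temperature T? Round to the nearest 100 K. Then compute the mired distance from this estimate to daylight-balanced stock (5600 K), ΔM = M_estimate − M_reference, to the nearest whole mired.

(t − 60)^(-0.1332) = 208/329.7 = 0.63088.
t − 60 = 0.63088^(1/-0.1332) = 0.63088^(-7.508) = 31.763, so t = 91.763.
T = 100·t = 9176 K → 9200 K to the nearest 100 K.
M_estimate = 10⁶/9200 = 108.70; M_reference = 10⁶/5600 = 178.57.
ΔM = 108.70 − 178.57 = -69.88 → -70 mireds.

-70 mireds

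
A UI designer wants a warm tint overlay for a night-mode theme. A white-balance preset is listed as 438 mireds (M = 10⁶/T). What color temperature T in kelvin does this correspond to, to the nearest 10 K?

T = 10⁶ / 438 = 2283.11 K → 2280 K.

2280 K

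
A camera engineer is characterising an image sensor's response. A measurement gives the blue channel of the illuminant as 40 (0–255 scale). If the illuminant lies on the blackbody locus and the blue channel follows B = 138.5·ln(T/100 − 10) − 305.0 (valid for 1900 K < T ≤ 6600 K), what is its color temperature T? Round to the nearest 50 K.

ln(t − 10) = (40 + 305.0) / 138.5 = 2.4910.
t − 10 = e^2.4910 = 12.073, so t = 22.073.
T = 100·t = 2207 K → 2200 K to the nearest 50 K.

2200 K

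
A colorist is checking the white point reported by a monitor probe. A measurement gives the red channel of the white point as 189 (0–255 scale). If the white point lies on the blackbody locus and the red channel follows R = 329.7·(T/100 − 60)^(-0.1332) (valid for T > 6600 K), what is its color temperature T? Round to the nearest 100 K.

12500 K

(t − 60)^(-0.1332) = 189/329.7 = 0.57325.
t − 60 = 0.57325^(1/-0.1332) = 0.57325^(-7.508) = 65.199, so t = 125.199.
T = 100·t = 12520 K → 12500 K to the nearest 100 K.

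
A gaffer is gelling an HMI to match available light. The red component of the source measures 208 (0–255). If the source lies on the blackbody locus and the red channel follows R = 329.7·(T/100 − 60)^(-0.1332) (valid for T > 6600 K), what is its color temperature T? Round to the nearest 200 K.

9200 K

(t − 60)^(-0.1332) = 208/329.7 = 0.63088.
t − 60 = 0.63088^(1/-0.1332) = 0.63088^(-7.508) = 31.763, so t = 91.763.
T = 100·t = 9176 K → 9200 K to the nearest 200 K.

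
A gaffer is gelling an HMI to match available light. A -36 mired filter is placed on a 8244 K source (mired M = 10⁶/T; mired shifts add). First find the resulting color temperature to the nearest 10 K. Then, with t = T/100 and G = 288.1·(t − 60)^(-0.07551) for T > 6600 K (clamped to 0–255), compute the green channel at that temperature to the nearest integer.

M_in = 10⁶/8244 = 121.30; M_out = 121.30 + (-36) = 85.30.
T_out = 10⁶/85.30 = 11723.3 K → 11720 K; t = 117.2.
G = 288.1·(117.2 − 60)^(-0.07551) = 288.1·57.2^(-0.07551) = 288.1·0.73671 = 212.247.
Rounded: 212.

212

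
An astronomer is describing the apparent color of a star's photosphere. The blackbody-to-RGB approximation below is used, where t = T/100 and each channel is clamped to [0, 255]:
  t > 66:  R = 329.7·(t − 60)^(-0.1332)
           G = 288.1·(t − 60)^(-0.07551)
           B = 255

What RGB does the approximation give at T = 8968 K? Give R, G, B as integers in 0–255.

t = 8968/100 = 89.68; the t > 66 branch applies.
R = 329.7·(89.68 − 60)^(-0.1332) = 329.7·29.68^(-0.1332) = 329.7·0.63660 = 209.888.
G = 288.1·(89.68 − 60)^(-0.07551) = 288.1·29.68^(-0.07551) = 288.1·0.77413 = 223.027.
B = 255 by definition for t > 66.
Rounded: (210, 223, 255).

R=210, G=223, B=255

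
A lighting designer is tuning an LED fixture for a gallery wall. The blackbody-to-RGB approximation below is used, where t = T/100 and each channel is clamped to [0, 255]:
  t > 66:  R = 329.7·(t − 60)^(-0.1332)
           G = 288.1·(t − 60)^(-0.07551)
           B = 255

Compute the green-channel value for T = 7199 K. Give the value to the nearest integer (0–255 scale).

239

t = 7199/100 = 71.99; the t > 66 branch applies.
G = 288.1·(71.99 − 60)^(-0.07551) = 288.1·11.99^(-0.07551) = 288.1·0.82897 = 238.826.
Rounded: 239.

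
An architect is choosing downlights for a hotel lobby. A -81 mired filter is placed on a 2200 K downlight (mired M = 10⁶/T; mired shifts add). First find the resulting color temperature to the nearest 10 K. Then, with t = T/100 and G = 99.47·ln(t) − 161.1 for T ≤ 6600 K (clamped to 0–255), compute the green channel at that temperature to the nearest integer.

166

M_in = 10⁶/2200 = 454.55; M_out = 454.55 + (-81) = 373.55.
T_out = 10⁶/373.55 = 2677.1 K → 2680 K; t = 26.8.
G = 99.47·ln 26.8 − 161.1 = 99.47·3.2884 − 161.1 = 165.997.
Rounded: 166.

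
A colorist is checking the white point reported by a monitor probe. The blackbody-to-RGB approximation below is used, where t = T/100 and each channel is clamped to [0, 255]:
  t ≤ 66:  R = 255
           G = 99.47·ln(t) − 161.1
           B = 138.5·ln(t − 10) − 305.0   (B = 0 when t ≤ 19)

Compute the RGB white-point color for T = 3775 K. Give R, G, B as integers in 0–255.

R=255, G=200, B=155

t = 3775/100 = 37.75; the t ≤ 66 branch applies.
R = 255 by definition for t ≤ 66.
G = 99.47·ln 37.75 − 161.1 = 99.47·3.6310 − 161.1 = 200.074.
B = 138.5·ln(37.75 − 10) − 305.0 = 138.5·ln 27.75 − 305.0 = 138.5·3.3232 − 305.0 = 155.268.
Rounded: (255, 200, 155).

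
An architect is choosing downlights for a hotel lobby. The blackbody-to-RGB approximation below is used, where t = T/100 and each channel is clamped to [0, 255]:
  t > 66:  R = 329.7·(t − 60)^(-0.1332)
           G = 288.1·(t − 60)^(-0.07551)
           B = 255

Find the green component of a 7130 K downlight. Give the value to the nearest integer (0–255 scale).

240

t = 7130/100 = 71.3; the t > 66 branch applies.
G = 288.1·(71.3 − 60)^(-0.07551) = 288.1·11.3^(-0.07551) = 288.1·0.83269 = 239.897.
Rounded: 240.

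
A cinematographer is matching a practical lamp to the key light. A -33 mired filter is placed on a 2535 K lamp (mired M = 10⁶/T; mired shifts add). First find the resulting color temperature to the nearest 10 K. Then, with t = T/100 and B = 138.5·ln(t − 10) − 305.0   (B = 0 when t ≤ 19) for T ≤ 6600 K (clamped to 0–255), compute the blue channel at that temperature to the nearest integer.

M_in = 10⁶/2535 = 394.48; M_out = 394.48 + (-33) = 361.48.
T_out = 10⁶/361.48 = 2766.4 K → 2770 K; t = 27.7.
B = 138.5·ln(27.7 − 10) − 305.0 = 138.5·ln 17.7 − 305.0 = 138.5·2.8736 − 305.0 = 92.989.
Rounded: 93.

93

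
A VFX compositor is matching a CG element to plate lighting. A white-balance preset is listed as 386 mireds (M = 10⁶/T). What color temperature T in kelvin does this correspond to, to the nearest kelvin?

T = 10⁶ / 386 = 2590.67 K → 2591 K.

2591 K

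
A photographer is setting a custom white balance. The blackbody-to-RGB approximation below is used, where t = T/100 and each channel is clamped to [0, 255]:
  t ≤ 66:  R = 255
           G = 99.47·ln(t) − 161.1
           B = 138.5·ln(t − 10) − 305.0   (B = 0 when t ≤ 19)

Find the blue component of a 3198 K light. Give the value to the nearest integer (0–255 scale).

123

t = 3198/100 = 31.98; the t ≤ 66 branch applies.
B = 138.5·ln(31.98 − 10) − 305.0 = 138.5·ln 21.98 − 305.0 = 138.5·3.0901 − 305.0 = 122.983.
Rounded: 123.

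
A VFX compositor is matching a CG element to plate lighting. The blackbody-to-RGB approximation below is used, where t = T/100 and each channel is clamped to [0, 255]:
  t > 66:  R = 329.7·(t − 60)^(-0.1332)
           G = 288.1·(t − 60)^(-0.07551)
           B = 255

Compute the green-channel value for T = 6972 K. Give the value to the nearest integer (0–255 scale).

243

t = 6972/100 = 69.72; the t > 66 branch applies.
G = 288.1·(69.72 − 60)^(-0.07551) = 288.1·9.72^(-0.07551) = 288.1·0.84221 = 242.641.
Rounded: 243.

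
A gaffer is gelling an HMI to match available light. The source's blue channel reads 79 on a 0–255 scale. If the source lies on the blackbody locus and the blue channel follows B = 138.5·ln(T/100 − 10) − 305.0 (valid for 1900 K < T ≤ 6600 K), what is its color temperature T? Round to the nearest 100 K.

2600 K

ln(t − 10) = (79 + 305.0) / 138.5 = 2.7726.
t − 10 = e^2.7726 = 16.000, so t = 26.000.
T = 100·t = 2600 K → 2600 K to the nearest 100 K.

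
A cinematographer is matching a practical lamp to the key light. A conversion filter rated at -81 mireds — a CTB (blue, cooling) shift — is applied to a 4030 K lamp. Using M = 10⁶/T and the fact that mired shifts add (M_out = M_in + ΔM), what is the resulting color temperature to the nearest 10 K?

M_in = 10⁶/4030 = 248.14 mireds.
M_out = 248.14 + (-81) = 167.14 mireds.
T_out = 10⁶/167.14 = 5983.0 K → 5980 K.

5980 K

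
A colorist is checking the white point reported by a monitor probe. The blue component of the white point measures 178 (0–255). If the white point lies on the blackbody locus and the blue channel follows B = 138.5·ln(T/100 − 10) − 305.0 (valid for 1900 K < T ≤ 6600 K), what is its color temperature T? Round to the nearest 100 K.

4300 K

ln(t − 10) = (178 + 305.0) / 138.5 = 3.4874.
t − 10 = e^3.4874 = 32.700, so t = 42.700.
T = 100·t = 4270 K → 4300 K to the nearest 100 K.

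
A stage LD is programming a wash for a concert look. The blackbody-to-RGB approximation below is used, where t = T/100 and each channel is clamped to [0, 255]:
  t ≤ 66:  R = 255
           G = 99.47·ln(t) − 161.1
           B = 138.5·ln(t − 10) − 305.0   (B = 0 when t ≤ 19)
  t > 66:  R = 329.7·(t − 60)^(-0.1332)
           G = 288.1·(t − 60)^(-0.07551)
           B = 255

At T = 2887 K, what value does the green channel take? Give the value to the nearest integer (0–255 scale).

t = 2887/100 = 28.87; the t ≤ 66 branch applies.
G = 99.47·ln 28.87 − 161.1 = 99.47·3.3628 − 161.1 = 173.398.
Rounded: 173.

173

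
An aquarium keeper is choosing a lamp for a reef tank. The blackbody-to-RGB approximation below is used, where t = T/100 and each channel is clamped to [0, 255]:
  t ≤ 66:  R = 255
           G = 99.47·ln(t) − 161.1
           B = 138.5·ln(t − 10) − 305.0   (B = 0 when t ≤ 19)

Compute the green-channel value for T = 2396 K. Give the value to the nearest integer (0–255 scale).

t = 2396/100 = 23.96; the t ≤ 66 branch applies.
G = 99.47·ln 23.96 − 161.1 = 99.47·3.1764 − 161.1 = 154.855.
Rounded: 155.

155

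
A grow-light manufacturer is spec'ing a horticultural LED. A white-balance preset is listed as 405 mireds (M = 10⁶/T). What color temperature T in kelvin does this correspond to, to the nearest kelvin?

2469 K

T = 10⁶ / 405 = 2469.14 K → 2469 K.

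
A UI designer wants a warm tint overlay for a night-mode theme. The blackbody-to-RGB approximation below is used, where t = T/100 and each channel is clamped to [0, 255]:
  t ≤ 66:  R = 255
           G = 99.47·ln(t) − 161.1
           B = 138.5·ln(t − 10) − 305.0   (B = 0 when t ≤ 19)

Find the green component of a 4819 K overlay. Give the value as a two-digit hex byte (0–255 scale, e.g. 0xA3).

t = 4819/100 = 48.19; the t ≤ 66 branch applies.
G = 99.47·ln 48.19 − 161.1 = 99.47·3.8752 − 161.1 = 224.361.
Rounded: 224; in hex, 0xE0.

0xE0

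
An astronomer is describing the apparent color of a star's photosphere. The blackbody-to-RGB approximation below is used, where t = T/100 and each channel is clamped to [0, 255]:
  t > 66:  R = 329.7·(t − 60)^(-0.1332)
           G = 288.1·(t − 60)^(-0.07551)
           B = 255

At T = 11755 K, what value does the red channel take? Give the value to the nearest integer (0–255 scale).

192

t = 11755/100 = 117.55; the t > 66 branch applies.
R = 329.7·(117.55 − 60)^(-0.1332) = 329.7·57.55^(-0.1332) = 329.7·0.58286 = 192.168.
Rounded: 192.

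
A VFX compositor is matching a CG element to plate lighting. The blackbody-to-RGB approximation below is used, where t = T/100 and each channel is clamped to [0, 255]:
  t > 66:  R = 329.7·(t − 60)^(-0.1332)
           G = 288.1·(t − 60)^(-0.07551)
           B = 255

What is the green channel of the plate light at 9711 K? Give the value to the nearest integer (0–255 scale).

219

t = 9711/100 = 97.11; the t > 66 branch applies.
G = 288.1·(97.11 − 60)^(-0.07551) = 288.1·37.11^(-0.07551) = 288.1·0.76118 = 219.296.
Rounded: 219.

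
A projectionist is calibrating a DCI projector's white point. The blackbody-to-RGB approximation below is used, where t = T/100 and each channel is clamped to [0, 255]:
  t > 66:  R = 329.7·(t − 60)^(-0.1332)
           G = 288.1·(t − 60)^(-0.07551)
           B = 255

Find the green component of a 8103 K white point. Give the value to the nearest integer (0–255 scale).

229

t = 8103/100 = 81.03; the t > 66 branch applies.
G = 288.1·(81.03 − 60)^(-0.07551) = 288.1·21.03^(-0.07551) = 288.1·0.79453 = 228.905.
Rounded: 229.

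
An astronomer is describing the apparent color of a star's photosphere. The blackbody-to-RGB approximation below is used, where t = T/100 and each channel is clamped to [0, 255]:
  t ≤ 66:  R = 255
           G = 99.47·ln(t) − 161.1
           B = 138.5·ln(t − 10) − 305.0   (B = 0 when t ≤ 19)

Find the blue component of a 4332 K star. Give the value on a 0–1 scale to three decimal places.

0.708

t = 4332/100 = 43.32; the t ≤ 66 branch applies.
B = 138.5·ln(43.32 − 10) − 305.0 = 138.5·ln 33.32 − 305.0 = 138.5·3.5062 − 305.0 = 180.603.
On a 0–1 scale: 180.603/255 = 0.7082 → 0.708.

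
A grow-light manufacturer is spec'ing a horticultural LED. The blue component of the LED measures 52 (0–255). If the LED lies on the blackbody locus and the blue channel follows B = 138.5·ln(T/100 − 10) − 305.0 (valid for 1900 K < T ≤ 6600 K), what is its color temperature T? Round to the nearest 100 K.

ln(t − 10) = (52 + 305.0) / 138.5 = 2.5776.
t − 10 = e^2.5776 = 13.166, so t = 23.166.
T = 100·t = 2317 K → 2300 K to the nearest 100 K.

2300 K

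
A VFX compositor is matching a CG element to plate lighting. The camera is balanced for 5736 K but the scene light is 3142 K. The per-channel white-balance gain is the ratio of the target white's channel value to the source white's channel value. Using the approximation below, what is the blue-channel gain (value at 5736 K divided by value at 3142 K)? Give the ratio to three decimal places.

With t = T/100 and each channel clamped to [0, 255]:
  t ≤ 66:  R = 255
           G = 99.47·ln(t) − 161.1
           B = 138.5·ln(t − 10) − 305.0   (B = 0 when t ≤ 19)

1.920

At 3142 K (t = 31.42):
  B = 138.5·ln(31.42 − 10) − 305.0 = 138.5·ln 21.42 − 305.0 = 138.5·3.0643 − 305.0 = 119.409.
At 5736 K (t = 57.36):
  B = 138.5·ln(57.36 − 10) − 305.0 = 138.5·ln 47.36 − 305.0 = 138.5·3.8578 − 305.0 = 229.302.
Gain = 229.302 / 119.409 = 1.9203 → 1.920.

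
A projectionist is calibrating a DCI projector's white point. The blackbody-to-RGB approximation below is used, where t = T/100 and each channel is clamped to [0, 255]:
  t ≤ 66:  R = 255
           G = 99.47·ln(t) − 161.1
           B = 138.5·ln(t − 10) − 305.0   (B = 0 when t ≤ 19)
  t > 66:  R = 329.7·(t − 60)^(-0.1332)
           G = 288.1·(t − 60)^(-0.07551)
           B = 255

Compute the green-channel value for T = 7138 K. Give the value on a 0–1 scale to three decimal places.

t = 7138/100 = 71.38; the t > 66 branch applies.
G = 288.1·(71.38 − 60)^(-0.07551) = 288.1·11.38^(-0.07551) = 288.1·0.83224 = 239.770.
On a 0–1 scale: 239.770/255 = 0.9403 → 0.940.

0.940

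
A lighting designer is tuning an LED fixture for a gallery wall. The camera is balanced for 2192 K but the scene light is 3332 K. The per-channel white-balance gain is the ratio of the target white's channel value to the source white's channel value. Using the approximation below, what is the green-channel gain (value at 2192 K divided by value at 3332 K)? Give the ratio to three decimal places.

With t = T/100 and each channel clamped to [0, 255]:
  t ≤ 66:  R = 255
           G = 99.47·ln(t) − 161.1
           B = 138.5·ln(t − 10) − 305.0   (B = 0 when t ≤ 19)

At 3332 K (t = 33.32):
  G = 99.47·ln 33.32 − 161.1 = 99.47·3.5062 − 161.1 = 187.658.
At 2192 K (t = 21.92):
  G = 99.47·ln 21.92 − 161.1 = 99.47·3.0874 − 161.1 = 146.004.
Gain = 146.004 / 187.658 = 0.7780 → 0.778.

0.778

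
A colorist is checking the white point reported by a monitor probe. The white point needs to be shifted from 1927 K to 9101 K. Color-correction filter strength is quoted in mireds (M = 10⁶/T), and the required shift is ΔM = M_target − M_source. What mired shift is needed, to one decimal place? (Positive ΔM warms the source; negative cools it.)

M_source = 10⁶/1927 = 518.941; M_target = 10⁶/9101 = 109.878.
ΔM = 109.878 − 518.941 = -409.063 → -409.1 mireds, a cooling shift.

-409.1 mireds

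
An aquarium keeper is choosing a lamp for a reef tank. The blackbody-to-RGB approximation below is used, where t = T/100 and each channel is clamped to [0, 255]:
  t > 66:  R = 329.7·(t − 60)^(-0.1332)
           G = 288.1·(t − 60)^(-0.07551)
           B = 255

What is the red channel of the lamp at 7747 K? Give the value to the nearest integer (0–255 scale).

t = 7747/100 = 77.47; the t > 66 branch applies.
R = 329.7·(77.47 − 60)^(-0.1332) = 329.7·17.47^(-0.1332) = 329.7·0.68317 = 225.240.
Rounded: 225.

225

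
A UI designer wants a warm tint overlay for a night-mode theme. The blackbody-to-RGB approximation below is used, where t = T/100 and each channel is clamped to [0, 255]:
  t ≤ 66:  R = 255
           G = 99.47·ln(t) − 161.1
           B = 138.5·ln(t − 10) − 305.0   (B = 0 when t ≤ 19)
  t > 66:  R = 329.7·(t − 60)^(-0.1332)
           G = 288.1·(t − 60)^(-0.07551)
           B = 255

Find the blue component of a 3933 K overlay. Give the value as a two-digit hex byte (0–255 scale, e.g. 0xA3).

t = 3933/100 = 39.33; the t ≤ 66 branch applies.
B = 138.5·ln(39.33 − 10) − 305.0 = 138.5·ln 29.33 − 305.0 = 138.5·3.3786 − 305.0 = 162.938.
Rounded: 163; in hex, 0xA3.

0xA3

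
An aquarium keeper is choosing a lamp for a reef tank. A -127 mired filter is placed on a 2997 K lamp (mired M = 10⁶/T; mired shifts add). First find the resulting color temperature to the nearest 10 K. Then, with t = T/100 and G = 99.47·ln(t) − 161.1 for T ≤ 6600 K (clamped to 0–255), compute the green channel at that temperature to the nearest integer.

225

M_in = 10⁶/2997 = 333.67; M_out = 333.67 + (-127) = 206.67.
T_out = 10⁶/206.67 = 4838.7 K → 4840 K; t = 48.4.
G = 99.47·ln 48.4 − 161.1 = 99.47·3.8795 − 161.1 = 224.794.
Rounded: 225.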